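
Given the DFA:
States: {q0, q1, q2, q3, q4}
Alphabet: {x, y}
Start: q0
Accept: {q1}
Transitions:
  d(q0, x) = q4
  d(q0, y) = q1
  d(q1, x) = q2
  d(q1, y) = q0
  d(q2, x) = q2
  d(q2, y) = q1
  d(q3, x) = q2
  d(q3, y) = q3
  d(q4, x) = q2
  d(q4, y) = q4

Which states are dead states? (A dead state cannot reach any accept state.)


Forward reachability from each state:
  q0 -> reaches accept state q1 (live)
  q1 -> reaches accept state q1 (live)
  q2 -> reaches accept state q1 (live)
  q3 -> reaches accept state q1 (live)
  q4 -> reaches accept state q1 (live)

None (all states can reach an accept state)


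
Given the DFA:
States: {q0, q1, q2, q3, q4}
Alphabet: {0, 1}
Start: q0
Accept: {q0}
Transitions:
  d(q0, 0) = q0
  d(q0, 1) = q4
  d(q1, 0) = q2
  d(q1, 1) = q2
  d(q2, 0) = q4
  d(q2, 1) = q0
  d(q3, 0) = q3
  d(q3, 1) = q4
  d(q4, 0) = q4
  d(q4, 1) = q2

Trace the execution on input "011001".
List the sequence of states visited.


Input: 011001
d(q0, 0) = q0
d(q0, 1) = q4
d(q4, 1) = q2
d(q2, 0) = q4
d(q4, 0) = q4
d(q4, 1) = q2


q0 -> q0 -> q4 -> q2 -> q4 -> q4 -> q2


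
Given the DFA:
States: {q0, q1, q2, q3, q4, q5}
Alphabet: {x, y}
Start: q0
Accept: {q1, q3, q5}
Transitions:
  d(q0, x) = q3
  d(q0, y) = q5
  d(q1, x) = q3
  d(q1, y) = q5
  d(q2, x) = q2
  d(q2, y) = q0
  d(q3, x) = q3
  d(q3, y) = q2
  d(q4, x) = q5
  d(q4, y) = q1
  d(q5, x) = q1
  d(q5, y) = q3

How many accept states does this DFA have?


Accept states listed: {q1, q3, q5}
Counting: q1(1) q3(2) q5(3)

3


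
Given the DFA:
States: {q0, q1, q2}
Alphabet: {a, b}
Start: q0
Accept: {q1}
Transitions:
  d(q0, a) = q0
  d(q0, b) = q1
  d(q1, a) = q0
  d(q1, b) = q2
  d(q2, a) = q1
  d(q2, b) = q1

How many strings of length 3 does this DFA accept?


Enumerating all length-3 strings:
  "aaa" -> q0 [reject]
  "aab" -> q1 [accept]
  "aba" -> q0 [reject]
  "abb" -> q2 [reject]
  "baa" -> q0 [reject]
  "bab" -> q1 [accept]
  "bba" -> q1 [accept]
  "bbb" -> q1 [accept]

4 out of 8


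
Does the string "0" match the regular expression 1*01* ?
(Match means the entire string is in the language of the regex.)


|string| = 1; first = '0'; last = '0'

Yes, "0" matches 1*01*


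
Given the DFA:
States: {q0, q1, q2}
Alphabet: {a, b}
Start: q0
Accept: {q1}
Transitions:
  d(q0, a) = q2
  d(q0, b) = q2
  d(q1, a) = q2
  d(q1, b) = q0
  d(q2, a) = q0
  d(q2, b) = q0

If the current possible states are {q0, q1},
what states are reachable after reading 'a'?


Apply transition on 'a' from each current state:
  d(q0, a) = q2
  d(q1, a) = q2

{q2}


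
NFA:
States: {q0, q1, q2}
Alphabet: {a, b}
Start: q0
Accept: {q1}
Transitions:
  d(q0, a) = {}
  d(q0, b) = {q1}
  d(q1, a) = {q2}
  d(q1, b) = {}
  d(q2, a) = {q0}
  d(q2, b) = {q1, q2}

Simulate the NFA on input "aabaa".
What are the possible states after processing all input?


Start: {q0}
  --a--> {}
  --a--> {}
  --b--> {}
  --a--> {}
  --a--> {}

{} (empty set, no valid transitions)


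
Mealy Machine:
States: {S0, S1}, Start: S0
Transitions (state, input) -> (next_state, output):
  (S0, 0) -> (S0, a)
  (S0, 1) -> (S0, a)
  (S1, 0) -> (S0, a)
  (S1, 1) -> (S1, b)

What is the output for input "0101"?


Step-by-step:
  (S0, 0) -> (S0, a)
  (S0, 1) -> (S0, a)
  (S0, 0) -> (S0, a)
  (S0, 1) -> (S0, a)

"aaaa"


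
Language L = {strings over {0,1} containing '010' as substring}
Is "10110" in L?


'010' does not occur

No, "10110" is not in L


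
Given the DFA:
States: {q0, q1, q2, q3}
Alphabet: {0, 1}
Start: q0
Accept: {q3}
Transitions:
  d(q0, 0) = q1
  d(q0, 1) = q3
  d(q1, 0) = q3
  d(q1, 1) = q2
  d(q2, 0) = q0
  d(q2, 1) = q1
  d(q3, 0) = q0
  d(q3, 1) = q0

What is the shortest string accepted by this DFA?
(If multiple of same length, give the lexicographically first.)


BFS by string length (lex-first path to each state shown):
  len 0: q0<-""
  len 1: q1<-"0", q3<-"1"
Found accept state at length 1.

"1"


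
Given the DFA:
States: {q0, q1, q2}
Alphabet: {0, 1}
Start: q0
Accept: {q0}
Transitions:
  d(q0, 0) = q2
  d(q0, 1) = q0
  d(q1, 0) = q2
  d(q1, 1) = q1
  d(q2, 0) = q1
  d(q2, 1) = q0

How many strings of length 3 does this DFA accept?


Enumerating all length-3 strings:
  "000" -> q2 [reject]
  "001" -> q1 [reject]
  "010" -> q2 [reject]
  "011" -> q0 [accept]
  "100" -> q1 [reject]
  "101" -> q0 [accept]
  "110" -> q2 [reject]
  "111" -> q0 [accept]

3 out of 8


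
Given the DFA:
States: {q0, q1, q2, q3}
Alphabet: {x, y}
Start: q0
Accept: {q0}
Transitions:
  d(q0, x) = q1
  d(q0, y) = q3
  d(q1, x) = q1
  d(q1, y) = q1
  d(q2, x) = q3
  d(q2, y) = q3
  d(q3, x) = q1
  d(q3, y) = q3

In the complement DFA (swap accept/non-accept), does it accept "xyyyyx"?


Trace: q0 -> q1 -> q1 -> q1 -> q1 -> q1 -> q1
Final: q1
Original accept: {q0}
Complement: q1 is not in original accept

Yes, complement accepts (original rejects)


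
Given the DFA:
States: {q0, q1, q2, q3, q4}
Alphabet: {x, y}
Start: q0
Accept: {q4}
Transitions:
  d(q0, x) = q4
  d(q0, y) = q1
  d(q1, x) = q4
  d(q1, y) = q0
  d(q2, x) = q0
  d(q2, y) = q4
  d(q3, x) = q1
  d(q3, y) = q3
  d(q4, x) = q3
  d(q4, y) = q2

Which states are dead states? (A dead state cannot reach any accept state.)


Forward reachability from each state:
  q0 -> reaches accept state q4 (live)
  q1 -> reaches accept state q4 (live)
  q2 -> reaches accept state q4 (live)
  q3 -> reaches accept state q4 (live)
  q4 -> reaches accept state q4 (live)

None (all states can reach an accept state)


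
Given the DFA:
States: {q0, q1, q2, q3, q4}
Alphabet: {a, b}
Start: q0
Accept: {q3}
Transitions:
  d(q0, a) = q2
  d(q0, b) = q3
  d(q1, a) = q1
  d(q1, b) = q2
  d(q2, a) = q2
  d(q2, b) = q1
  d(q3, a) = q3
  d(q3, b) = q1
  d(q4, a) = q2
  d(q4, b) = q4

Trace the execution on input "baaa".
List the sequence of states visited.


Input: baaa
d(q0, b) = q3
d(q3, a) = q3
d(q3, a) = q3
d(q3, a) = q3


q0 -> q3 -> q3 -> q3 -> q3


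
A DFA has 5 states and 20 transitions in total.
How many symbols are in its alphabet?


Each state has exactly one transition per symbol.
|alphabet| = transitions / states = 20 / 5 = 4

4


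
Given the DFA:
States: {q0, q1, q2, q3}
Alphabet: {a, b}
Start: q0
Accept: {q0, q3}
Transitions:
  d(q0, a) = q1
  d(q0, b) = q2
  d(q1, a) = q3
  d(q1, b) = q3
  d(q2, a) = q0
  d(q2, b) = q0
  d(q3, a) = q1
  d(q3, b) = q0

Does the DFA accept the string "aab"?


Trace: q0 -> q1 -> q3 -> q0
Final state: q0
Accept states: {q0, q3}

Yes, accepted (final state q0 is an accept state)


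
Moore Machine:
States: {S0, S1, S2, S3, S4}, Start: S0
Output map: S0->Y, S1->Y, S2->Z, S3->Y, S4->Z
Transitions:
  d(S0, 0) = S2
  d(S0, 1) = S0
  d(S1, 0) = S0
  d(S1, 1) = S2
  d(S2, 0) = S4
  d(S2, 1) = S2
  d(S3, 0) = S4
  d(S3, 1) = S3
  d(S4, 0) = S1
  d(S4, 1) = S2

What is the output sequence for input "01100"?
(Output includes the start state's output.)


Start: S0 (output Y)
  --0--> S2 (output Z)
  --1--> S2 (output Z)
  --1--> S2 (output Z)
  --0--> S4 (output Z)
  --0--> S1 (output Y)

"YZZZZY"


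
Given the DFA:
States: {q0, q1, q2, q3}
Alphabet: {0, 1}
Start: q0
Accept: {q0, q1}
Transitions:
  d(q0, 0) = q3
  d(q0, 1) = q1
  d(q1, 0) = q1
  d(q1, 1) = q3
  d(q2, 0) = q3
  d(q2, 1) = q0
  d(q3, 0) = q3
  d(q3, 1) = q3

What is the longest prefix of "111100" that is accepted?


Run the DFA, marking each prefix where the state is accepting:
  "" -> q0 [accept]
  "1" -> q1 [accept]
  "11" -> q3 [reject]
  "111" -> q3 [reject]
  "1111" -> q3 [reject]
  "11110" -> q3 [reject]
  "111100" -> q3 [reject]

"1"


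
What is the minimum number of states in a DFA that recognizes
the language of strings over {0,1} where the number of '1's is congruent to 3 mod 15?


States track (count of '1') mod 15.
Need 15 states: one per remainder 0..14; accept = remainder 3.

15


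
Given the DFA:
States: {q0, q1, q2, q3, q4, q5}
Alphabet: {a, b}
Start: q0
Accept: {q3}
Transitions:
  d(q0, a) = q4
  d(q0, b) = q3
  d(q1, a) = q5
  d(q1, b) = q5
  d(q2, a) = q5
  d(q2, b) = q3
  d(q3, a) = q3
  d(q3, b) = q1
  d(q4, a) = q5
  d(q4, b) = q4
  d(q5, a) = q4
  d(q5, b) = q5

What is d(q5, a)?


Looking up transition d(q5, a)

q4


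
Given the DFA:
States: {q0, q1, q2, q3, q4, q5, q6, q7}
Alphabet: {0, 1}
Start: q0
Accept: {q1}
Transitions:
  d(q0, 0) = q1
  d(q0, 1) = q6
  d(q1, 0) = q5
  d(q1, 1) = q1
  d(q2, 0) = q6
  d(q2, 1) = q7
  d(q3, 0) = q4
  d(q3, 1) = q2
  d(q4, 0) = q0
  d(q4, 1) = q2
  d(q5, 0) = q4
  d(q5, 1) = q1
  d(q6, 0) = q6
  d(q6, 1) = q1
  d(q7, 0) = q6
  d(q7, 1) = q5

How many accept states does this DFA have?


Accept states listed: {q1}
Counting: q1(1)

1


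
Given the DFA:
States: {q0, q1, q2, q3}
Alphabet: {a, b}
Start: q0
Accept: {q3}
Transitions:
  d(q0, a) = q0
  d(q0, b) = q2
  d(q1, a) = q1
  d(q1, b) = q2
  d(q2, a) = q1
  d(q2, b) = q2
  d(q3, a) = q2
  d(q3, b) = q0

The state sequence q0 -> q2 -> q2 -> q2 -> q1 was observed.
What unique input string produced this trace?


Trace back each transition to find the symbol:
  q0 --[b]--> q2
  q2 --[b]--> q2
  q2 --[b]--> q2
  q2 --[a]--> q1

"bbba"


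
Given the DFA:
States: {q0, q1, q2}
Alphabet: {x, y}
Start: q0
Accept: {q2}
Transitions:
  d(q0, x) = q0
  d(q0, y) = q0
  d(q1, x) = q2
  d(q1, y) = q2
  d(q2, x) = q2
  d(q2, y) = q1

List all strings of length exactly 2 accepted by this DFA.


All strings of length 2: 4 total
Accepted: 0

None


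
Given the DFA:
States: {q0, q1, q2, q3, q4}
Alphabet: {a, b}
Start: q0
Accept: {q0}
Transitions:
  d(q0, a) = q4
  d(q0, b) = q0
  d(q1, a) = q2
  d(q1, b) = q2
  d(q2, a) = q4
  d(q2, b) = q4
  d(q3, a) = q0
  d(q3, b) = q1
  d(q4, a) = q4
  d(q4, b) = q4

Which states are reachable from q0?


BFS from q0:
  layer 0: {q0}
  layer 1: {q4}

{q0, q4}


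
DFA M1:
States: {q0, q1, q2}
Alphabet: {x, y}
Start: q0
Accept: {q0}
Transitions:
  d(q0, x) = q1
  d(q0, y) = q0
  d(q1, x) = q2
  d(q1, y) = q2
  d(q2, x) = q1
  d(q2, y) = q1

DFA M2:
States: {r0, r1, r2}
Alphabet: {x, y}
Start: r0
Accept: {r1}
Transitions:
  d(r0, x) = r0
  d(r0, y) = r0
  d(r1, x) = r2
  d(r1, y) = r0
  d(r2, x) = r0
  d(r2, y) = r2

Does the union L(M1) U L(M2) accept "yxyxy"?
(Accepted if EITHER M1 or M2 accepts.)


M1: final=q2 accepted=False
M2: final=r0 accepted=False

No, union rejects (neither accepts)


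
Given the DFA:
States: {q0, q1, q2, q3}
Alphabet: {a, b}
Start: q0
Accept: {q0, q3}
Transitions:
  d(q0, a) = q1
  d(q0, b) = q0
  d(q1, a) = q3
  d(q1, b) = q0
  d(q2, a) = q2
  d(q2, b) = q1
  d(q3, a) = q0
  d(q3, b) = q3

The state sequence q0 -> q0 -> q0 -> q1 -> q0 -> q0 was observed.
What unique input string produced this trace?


Trace back each transition to find the symbol:
  q0 --[b]--> q0
  q0 --[b]--> q0
  q0 --[a]--> q1
  q1 --[b]--> q0
  q0 --[b]--> q0

"bbabb"


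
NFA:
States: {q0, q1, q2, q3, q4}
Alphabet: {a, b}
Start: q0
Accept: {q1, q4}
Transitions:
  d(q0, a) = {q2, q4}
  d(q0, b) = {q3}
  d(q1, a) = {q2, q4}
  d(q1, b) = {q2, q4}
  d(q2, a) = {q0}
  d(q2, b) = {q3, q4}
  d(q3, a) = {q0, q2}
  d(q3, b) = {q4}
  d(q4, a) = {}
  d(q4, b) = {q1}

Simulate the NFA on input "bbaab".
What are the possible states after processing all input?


Start: {q0}
  --b--> {q3}
  --b--> {q4}
  --a--> {}
  --a--> {}
  --b--> {}

{} (empty set, no valid transitions)


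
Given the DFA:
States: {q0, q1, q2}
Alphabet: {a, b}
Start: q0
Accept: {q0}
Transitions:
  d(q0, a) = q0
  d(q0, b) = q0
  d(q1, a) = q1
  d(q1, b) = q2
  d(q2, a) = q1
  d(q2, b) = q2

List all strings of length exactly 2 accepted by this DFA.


All strings of length 2: 4 total
Accepted: 4

"aa", "ab", "ba", "bb"


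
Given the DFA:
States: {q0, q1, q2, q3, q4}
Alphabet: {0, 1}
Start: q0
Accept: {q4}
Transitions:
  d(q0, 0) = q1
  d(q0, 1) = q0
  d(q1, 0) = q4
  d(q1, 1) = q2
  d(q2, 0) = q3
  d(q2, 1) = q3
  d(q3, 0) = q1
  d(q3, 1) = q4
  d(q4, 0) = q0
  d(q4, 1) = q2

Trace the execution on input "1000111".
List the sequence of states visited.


Input: 1000111
d(q0, 1) = q0
d(q0, 0) = q1
d(q1, 0) = q4
d(q4, 0) = q0
d(q0, 1) = q0
d(q0, 1) = q0
d(q0, 1) = q0


q0 -> q0 -> q1 -> q4 -> q0 -> q0 -> q0 -> q0


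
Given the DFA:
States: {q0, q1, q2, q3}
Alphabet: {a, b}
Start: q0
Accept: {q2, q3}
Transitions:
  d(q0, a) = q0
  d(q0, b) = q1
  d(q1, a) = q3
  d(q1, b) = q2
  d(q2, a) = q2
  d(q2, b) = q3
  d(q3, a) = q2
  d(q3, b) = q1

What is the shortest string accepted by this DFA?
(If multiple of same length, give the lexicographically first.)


BFS by string length (lex-first path to each state shown):
  len 0: q0<-""
  len 1: q0<-"a", q1<-"b"
  len 2: q0<-"aa", q1<-"ab", q2<-"bb", q3<-"ba"
Found accept state at length 2.

"ba"


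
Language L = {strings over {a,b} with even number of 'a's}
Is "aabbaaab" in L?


count('a') = 5; 5 mod 2 = 1

No, "aabbaaab" is not in L


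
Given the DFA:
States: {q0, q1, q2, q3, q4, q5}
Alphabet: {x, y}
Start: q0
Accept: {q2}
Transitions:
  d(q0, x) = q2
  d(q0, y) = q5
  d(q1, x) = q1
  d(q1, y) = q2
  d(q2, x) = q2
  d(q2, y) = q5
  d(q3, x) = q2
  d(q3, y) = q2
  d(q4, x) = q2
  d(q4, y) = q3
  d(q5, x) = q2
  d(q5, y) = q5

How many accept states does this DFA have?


Accept states listed: {q2}
Counting: q2(1)

1


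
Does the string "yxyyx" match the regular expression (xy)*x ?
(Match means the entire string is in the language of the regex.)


|string| = 5; first = 'y'; last = 'x'

No, "yxyyx" does not match (xy)*x


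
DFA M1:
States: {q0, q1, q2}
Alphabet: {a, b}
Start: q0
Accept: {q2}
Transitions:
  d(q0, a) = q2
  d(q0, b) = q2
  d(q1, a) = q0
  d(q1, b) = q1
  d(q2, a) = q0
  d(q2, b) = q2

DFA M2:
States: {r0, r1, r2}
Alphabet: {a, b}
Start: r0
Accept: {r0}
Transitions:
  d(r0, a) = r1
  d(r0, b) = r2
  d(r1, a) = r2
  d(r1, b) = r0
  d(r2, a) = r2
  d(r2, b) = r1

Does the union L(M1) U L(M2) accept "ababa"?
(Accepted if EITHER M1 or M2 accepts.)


M1: final=q0 accepted=False
M2: final=r1 accepted=False

No, union rejects (neither accepts)


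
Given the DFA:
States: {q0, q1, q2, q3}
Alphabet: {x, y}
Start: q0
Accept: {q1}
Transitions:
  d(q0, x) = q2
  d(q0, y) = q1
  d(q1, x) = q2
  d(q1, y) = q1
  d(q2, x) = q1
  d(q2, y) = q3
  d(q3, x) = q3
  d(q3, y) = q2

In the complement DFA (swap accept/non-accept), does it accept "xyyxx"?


Trace: q0 -> q2 -> q3 -> q2 -> q1 -> q2
Final: q2
Original accept: {q1}
Complement: q2 is not in original accept

Yes, complement accepts (original rejects)


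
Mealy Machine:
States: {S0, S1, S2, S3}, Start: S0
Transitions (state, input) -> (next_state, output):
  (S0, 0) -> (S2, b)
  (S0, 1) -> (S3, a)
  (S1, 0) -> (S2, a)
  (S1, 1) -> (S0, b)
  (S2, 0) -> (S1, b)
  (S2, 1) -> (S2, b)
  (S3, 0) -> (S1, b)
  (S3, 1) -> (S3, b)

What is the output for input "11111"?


Step-by-step:
  (S0, 1) -> (S3, a)
  (S3, 1) -> (S3, b)
  (S3, 1) -> (S3, b)
  (S3, 1) -> (S3, b)
  (S3, 1) -> (S3, b)

"abbbb"


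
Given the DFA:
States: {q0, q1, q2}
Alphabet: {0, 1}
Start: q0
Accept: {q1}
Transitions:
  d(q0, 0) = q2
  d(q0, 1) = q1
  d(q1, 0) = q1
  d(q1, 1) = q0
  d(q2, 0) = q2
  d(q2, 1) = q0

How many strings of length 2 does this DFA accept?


Enumerating all length-2 strings:
  "00" -> q2 [reject]
  "01" -> q0 [reject]
  "10" -> q1 [accept]
  "11" -> q0 [reject]

1 out of 4


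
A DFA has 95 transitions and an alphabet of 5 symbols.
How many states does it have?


Each state has exactly one transition per symbol.
states = transitions / |alphabet| = 95 / 5 = 19

19


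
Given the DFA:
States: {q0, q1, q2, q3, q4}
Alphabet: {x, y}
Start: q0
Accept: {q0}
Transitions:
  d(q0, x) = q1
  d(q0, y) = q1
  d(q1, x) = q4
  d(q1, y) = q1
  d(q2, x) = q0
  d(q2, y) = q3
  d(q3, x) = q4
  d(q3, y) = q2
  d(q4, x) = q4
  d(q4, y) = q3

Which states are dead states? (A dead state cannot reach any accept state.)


Forward reachability from each state:
  q0 -> reaches accept state q0 (live)
  q1 -> reaches accept state q0 (live)
  q2 -> reaches accept state q0 (live)
  q3 -> reaches accept state q0 (live)
  q4 -> reaches accept state q0 (live)

None (all states can reach an accept state)


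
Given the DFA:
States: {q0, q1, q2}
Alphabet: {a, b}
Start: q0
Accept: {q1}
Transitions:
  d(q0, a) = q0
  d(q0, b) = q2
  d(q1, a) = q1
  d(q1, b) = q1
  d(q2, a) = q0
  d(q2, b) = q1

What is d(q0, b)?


Looking up transition d(q0, b)

q2


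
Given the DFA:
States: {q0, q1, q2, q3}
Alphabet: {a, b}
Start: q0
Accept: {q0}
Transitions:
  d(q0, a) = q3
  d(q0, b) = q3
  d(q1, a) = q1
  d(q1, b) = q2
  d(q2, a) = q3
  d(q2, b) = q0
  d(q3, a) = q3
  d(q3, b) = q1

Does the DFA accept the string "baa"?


Trace: q0 -> q3 -> q3 -> q3
Final state: q3
Accept states: {q0}

No, rejected (final state q3 is not an accept state)


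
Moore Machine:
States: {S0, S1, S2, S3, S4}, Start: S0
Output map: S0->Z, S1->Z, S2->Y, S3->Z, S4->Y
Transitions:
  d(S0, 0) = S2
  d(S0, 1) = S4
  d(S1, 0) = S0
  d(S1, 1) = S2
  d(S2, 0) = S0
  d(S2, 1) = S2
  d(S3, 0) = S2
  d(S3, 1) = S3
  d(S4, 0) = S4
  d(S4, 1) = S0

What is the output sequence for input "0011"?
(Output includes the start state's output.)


Start: S0 (output Z)
  --0--> S2 (output Y)
  --0--> S0 (output Z)
  --1--> S4 (output Y)
  --1--> S0 (output Z)

"ZYZYZ"


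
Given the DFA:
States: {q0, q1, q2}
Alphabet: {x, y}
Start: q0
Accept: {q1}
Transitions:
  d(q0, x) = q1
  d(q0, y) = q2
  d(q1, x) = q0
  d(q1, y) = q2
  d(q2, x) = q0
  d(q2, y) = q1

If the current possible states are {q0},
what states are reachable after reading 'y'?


Apply transition on 'y' from each current state:
  d(q0, y) = q2

{q2}


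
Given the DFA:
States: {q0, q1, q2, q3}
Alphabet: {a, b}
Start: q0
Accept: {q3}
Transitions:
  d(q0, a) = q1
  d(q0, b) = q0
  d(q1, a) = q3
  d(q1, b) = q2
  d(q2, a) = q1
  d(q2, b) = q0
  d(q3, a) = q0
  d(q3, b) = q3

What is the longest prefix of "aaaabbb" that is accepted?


Run the DFA, marking each prefix where the state is accepting:
  "" -> q0 [reject]
  "a" -> q1 [reject]
  "aa" -> q3 [accept]
  "aaa" -> q0 [reject]
  "aaaa" -> q1 [reject]
  "aaaab" -> q2 [reject]
  "aaaabb" -> q0 [reject]
  "aaaabbb" -> q0 [reject]

"aa"


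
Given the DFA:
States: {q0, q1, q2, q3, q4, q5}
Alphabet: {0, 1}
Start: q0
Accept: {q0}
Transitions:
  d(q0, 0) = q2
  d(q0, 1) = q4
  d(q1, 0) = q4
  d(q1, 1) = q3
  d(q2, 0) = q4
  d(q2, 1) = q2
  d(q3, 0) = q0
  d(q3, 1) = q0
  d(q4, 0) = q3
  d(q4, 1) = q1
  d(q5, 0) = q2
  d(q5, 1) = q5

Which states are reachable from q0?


BFS from q0:
  layer 0: {q0}
  layer 1: {q2, q4}
  layer 2: {q1, q3}

{q0, q1, q2, q3, q4}


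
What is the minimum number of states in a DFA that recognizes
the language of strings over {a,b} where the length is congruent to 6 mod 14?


States track (length) mod 14.
Need 14 states: one per remainder 0..13; accept = remainder 6.

14


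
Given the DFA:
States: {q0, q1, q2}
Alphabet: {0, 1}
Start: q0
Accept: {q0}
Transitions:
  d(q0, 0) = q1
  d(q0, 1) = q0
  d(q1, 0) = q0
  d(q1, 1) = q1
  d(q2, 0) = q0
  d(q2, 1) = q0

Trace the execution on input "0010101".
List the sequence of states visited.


Input: 0010101
d(q0, 0) = q1
d(q1, 0) = q0
d(q0, 1) = q0
d(q0, 0) = q1
d(q1, 1) = q1
d(q1, 0) = q0
d(q0, 1) = q0


q0 -> q1 -> q0 -> q0 -> q1 -> q1 -> q0 -> q0


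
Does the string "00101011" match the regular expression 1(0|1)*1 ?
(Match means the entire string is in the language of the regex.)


|string| = 8; first = '0'; last = '1'

No, "00101011" does not match 1(0|1)*1


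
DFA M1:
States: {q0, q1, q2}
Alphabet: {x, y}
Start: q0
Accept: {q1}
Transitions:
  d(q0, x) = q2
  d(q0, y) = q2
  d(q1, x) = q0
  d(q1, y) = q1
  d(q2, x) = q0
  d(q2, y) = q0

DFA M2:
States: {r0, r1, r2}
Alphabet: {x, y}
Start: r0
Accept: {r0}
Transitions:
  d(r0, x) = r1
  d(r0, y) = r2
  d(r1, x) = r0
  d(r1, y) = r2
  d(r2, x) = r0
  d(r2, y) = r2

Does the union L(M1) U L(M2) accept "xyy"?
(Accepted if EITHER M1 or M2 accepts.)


M1: final=q2 accepted=False
M2: final=r2 accepted=False

No, union rejects (neither accepts)


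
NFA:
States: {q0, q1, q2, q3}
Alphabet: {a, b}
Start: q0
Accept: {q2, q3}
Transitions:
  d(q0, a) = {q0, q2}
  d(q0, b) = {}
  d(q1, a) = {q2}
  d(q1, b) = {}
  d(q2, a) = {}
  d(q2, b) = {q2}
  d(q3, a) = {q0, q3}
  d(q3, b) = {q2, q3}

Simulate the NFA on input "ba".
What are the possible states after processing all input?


Start: {q0}
  --b--> {}
  --a--> {}

{} (empty set, no valid transitions)


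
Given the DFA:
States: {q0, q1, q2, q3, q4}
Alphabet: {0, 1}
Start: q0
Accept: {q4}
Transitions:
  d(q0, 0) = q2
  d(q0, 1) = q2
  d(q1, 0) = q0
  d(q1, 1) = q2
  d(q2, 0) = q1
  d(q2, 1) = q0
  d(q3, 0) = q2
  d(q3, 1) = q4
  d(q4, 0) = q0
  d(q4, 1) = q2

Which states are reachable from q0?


BFS from q0:
  layer 0: {q0}
  layer 1: {q2}
  layer 2: {q1}

{q0, q1, q2}


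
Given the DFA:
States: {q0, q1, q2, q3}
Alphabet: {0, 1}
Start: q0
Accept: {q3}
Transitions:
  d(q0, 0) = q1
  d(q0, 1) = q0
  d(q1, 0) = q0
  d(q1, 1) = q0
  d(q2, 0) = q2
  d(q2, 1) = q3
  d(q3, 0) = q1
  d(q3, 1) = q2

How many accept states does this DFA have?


Accept states listed: {q3}
Counting: q3(1)

1


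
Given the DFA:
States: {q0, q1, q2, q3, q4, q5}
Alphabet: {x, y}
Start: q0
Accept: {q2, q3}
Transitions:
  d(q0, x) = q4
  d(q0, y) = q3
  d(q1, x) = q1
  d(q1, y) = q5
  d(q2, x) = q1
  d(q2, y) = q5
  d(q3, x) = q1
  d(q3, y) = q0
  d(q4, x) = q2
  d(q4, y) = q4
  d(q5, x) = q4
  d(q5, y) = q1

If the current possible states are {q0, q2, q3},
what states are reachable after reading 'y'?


Apply transition on 'y' from each current state:
  d(q0, y) = q3
  d(q2, y) = q5
  d(q3, y) = q0

{q0, q3, q5}


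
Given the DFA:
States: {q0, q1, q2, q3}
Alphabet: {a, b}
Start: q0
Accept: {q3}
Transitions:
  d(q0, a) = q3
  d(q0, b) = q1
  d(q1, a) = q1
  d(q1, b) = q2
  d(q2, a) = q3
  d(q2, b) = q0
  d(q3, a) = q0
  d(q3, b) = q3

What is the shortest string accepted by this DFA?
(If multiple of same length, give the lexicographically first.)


BFS by string length (lex-first path to each state shown):
  len 0: q0<-""
  len 1: q1<-"b", q3<-"a"
Found accept state at length 1.

"a"


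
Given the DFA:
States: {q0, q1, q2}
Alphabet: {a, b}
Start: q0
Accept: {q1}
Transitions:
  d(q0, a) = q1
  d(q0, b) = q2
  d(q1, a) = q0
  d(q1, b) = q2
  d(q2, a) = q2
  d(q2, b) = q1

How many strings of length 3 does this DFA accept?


Enumerating all length-3 strings:
  "aaa" -> q1 [accept]
  "aab" -> q2 [reject]
  "aba" -> q2 [reject]
  "abb" -> q1 [accept]
  "baa" -> q2 [reject]
  "bab" -> q1 [accept]
  "bba" -> q0 [reject]
  "bbb" -> q2 [reject]

3 out of 8


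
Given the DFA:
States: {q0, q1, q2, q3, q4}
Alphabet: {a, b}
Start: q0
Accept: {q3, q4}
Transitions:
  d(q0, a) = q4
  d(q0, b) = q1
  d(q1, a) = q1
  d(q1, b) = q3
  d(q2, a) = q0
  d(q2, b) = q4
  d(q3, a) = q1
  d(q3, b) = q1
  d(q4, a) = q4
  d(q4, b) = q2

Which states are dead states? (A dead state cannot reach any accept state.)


Forward reachability from each state:
  q0 -> reaches accept state q3 (live)
  q1 -> reaches accept state q3 (live)
  q2 -> reaches accept state q3 (live)
  q3 -> reaches accept state q3 (live)
  q4 -> reaches accept state q3 (live)

None (all states can reach an accept state)


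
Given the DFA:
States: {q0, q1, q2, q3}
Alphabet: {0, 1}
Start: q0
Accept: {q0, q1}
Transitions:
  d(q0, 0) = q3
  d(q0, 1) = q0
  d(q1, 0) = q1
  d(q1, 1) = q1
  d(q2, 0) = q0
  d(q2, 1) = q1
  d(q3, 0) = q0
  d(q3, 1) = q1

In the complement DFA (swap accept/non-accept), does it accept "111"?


Trace: q0 -> q0 -> q0 -> q0
Final: q0
Original accept: {q0, q1}
Complement: q0 is in original accept

No, complement rejects (original accepts)


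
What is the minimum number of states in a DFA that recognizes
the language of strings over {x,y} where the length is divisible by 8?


States track (length) mod 8.
Need 8 states: one per remainder 0..7; accept = remainder 0.

8


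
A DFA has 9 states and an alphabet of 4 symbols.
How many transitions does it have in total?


Each state has exactly one transition per symbol.
9 * 4 = 36

36


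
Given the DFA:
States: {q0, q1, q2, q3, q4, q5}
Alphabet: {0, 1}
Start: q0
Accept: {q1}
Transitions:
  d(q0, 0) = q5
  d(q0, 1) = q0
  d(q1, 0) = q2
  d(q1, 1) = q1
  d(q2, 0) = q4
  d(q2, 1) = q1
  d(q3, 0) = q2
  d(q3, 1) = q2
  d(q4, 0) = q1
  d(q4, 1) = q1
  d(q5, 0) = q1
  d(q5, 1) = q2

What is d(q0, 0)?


Looking up transition d(q0, 0)

q5


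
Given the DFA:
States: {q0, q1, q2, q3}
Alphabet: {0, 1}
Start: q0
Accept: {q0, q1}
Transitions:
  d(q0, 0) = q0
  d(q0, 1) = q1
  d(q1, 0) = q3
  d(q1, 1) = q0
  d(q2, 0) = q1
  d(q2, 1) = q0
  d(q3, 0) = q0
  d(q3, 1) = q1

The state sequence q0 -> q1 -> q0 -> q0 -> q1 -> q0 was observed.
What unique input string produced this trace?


Trace back each transition to find the symbol:
  q0 --[1]--> q1
  q1 --[1]--> q0
  q0 --[0]--> q0
  q0 --[1]--> q1
  q1 --[1]--> q0

"11011"


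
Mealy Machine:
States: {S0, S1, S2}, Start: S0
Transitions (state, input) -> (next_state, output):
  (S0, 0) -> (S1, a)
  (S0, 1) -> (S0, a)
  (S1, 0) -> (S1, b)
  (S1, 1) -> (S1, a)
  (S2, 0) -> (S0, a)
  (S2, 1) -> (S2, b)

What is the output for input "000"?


Step-by-step:
  (S0, 0) -> (S1, a)
  (S1, 0) -> (S1, b)
  (S1, 0) -> (S1, b)

"abb"


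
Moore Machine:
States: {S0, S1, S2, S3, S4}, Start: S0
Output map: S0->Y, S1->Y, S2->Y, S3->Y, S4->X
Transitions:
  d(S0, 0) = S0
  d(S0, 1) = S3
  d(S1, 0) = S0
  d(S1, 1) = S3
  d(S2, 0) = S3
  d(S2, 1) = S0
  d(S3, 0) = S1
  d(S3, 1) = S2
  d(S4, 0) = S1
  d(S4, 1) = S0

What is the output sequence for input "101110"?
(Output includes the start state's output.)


Start: S0 (output Y)
  --1--> S3 (output Y)
  --0--> S1 (output Y)
  --1--> S3 (output Y)
  --1--> S2 (output Y)
  --1--> S0 (output Y)
  --0--> S0 (output Y)

"YYYYYYY"


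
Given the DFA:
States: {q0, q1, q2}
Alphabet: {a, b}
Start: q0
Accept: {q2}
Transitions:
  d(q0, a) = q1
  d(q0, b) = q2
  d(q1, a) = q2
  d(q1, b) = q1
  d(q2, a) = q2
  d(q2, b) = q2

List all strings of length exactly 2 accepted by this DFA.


All strings of length 2: 4 total
Accepted: 3

"aa", "ba", "bb"


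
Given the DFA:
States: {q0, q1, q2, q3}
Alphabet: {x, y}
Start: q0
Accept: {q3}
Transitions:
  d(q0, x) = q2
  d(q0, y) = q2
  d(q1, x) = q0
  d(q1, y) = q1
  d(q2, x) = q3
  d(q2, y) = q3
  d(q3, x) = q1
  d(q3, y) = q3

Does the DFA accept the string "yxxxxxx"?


Trace: q0 -> q2 -> q3 -> q1 -> q0 -> q2 -> q3 -> q1
Final state: q1
Accept states: {q3}

No, rejected (final state q1 is not an accept state)


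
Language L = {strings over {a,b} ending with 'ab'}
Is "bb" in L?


last two symbols = 'bb'

No, "bb" is not in L


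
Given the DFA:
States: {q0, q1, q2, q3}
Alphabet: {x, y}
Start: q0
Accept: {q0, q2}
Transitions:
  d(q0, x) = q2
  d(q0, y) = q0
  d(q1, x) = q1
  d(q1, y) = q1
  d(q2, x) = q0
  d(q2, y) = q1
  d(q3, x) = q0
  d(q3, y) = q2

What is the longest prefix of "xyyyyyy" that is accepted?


Run the DFA, marking each prefix where the state is accepting:
  "" -> q0 [accept]
  "x" -> q2 [accept]
  "xy" -> q1 [reject]
  "xyy" -> q1 [reject]
  "xyyy" -> q1 [reject]
  "xyyyy" -> q1 [reject]
  "xyyyyy" -> q1 [reject]
  "xyyyyyy" -> q1 [reject]

"x"


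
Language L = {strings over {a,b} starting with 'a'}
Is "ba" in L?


first symbol = 'b'

No, "ba" is not in L


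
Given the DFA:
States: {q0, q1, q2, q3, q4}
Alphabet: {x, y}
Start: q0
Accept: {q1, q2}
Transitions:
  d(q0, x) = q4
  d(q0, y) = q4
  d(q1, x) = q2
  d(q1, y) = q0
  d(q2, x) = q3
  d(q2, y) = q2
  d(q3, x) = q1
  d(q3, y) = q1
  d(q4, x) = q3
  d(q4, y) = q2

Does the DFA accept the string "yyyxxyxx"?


Trace: q0 -> q4 -> q2 -> q2 -> q3 -> q1 -> q0 -> q4 -> q3
Final state: q3
Accept states: {q1, q2}

No, rejected (final state q3 is not an accept state)


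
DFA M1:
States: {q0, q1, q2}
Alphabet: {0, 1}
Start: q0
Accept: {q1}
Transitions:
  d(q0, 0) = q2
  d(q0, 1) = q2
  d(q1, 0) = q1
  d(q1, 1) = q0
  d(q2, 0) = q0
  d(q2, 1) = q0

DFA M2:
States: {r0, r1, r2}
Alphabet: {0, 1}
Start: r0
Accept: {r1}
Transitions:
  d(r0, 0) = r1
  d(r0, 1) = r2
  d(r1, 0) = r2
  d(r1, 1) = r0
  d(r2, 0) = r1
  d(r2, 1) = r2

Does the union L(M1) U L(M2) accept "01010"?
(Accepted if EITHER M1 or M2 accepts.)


M1: final=q2 accepted=False
M2: final=r1 accepted=True

Yes, union accepts


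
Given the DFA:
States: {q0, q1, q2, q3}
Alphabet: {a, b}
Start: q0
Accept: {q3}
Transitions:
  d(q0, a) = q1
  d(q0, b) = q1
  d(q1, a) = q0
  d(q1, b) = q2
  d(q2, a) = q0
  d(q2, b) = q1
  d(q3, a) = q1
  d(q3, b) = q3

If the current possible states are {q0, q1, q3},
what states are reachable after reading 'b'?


Apply transition on 'b' from each current state:
  d(q0, b) = q1
  d(q1, b) = q2
  d(q3, b) = q3

{q1, q2, q3}


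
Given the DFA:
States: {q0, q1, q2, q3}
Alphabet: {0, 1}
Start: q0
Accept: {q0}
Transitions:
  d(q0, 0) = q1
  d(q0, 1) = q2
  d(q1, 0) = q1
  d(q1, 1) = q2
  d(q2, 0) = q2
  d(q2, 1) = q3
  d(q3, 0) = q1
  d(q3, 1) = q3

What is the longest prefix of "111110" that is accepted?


Run the DFA, marking each prefix where the state is accepting:
  "" -> q0 [accept]
  "1" -> q2 [reject]
  "11" -> q3 [reject]
  "111" -> q3 [reject]
  "1111" -> q3 [reject]
  "11111" -> q3 [reject]
  "111110" -> q1 [reject]

""


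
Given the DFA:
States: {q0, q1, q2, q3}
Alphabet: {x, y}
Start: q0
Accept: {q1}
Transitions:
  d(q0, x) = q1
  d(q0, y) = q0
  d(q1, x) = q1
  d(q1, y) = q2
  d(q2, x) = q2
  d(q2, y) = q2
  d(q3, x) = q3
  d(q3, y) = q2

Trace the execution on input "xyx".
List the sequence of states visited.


Input: xyx
d(q0, x) = q1
d(q1, y) = q2
d(q2, x) = q2


q0 -> q1 -> q2 -> q2


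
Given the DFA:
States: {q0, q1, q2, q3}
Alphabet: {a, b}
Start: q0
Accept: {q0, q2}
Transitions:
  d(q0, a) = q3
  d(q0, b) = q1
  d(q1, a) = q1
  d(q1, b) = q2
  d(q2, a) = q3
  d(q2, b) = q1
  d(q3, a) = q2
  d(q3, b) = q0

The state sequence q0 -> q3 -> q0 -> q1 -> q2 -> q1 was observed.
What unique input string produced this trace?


Trace back each transition to find the symbol:
  q0 --[a]--> q3
  q3 --[b]--> q0
  q0 --[b]--> q1
  q1 --[b]--> q2
  q2 --[b]--> q1

"abbbb"


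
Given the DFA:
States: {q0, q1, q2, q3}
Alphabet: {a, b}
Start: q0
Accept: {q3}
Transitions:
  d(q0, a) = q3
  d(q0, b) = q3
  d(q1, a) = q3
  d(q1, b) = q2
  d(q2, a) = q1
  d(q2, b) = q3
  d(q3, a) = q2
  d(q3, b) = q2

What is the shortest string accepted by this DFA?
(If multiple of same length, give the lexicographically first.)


BFS by string length (lex-first path to each state shown):
  len 0: q0<-""
  len 1: q3<-"a"
Found accept state at length 1.

"a"


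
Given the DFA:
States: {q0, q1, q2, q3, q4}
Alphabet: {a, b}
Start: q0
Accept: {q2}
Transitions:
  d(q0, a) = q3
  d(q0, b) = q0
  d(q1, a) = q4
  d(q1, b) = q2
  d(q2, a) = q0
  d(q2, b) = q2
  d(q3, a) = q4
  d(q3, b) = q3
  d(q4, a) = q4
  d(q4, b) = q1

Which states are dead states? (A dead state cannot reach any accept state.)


Forward reachability from each state:
  q0 -> reaches accept state q2 (live)
  q1 -> reaches accept state q2 (live)
  q2 -> reaches accept state q2 (live)
  q3 -> reaches accept state q2 (live)
  q4 -> reaches accept state q2 (live)

None (all states can reach an accept state)


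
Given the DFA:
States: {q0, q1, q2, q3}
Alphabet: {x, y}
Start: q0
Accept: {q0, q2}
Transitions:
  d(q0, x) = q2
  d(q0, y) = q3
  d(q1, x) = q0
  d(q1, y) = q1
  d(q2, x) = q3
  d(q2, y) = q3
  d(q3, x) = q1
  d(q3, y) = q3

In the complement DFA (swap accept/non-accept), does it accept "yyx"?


Trace: q0 -> q3 -> q3 -> q1
Final: q1
Original accept: {q0, q2}
Complement: q1 is not in original accept

Yes, complement accepts (original rejects)


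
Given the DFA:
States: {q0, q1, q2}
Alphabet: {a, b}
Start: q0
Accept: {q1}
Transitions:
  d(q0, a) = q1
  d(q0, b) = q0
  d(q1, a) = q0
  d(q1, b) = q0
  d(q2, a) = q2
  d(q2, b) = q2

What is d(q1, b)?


Looking up transition d(q1, b)

q0


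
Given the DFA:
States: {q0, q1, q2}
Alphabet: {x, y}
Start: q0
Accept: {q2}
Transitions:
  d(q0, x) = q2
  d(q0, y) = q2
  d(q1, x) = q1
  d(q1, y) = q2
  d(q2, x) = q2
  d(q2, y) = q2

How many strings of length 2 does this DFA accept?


Enumerating all length-2 strings:
  "xx" -> q2 [accept]
  "xy" -> q2 [accept]
  "yx" -> q2 [accept]
  "yy" -> q2 [accept]

4 out of 4


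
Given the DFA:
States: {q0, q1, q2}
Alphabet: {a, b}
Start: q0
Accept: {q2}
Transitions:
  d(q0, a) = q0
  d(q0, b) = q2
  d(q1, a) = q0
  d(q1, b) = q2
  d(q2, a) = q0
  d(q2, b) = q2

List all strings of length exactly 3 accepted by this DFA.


All strings of length 3: 8 total
Accepted: 4

"aab", "abb", "bab", "bbb"


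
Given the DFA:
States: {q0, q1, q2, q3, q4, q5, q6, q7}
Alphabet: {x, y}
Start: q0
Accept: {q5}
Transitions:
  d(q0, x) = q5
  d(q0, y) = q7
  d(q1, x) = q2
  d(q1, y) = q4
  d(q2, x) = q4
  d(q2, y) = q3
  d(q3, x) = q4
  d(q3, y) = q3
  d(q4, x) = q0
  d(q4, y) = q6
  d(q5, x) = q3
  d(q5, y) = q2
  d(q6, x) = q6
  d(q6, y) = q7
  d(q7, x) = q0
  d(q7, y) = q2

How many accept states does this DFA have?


Accept states listed: {q5}
Counting: q5(1)

1


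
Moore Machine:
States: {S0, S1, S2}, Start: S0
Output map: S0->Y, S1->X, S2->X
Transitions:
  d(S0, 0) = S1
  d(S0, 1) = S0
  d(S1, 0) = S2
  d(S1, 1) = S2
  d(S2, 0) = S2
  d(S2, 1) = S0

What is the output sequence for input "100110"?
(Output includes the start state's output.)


Start: S0 (output Y)
  --1--> S0 (output Y)
  --0--> S1 (output X)
  --0--> S2 (output X)
  --1--> S0 (output Y)
  --1--> S0 (output Y)
  --0--> S1 (output X)

"YYXXYYX"


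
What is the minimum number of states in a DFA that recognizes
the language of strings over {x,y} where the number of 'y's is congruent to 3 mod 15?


States track (count of 'y') mod 15.
Need 15 states: one per remainder 0..14; accept = remainder 3.

15


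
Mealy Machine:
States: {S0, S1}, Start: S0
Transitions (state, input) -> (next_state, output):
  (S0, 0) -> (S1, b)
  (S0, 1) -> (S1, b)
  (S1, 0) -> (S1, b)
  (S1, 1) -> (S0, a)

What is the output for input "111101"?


Step-by-step:
  (S0, 1) -> (S1, b)
  (S1, 1) -> (S0, a)
  (S0, 1) -> (S1, b)
  (S1, 1) -> (S0, a)
  (S0, 0) -> (S1, b)
  (S1, 1) -> (S0, a)

"bababa"


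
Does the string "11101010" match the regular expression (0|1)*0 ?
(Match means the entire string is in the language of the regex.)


|string| = 8; first = '1'; last = '0'

Yes, "11101010" matches (0|1)*0


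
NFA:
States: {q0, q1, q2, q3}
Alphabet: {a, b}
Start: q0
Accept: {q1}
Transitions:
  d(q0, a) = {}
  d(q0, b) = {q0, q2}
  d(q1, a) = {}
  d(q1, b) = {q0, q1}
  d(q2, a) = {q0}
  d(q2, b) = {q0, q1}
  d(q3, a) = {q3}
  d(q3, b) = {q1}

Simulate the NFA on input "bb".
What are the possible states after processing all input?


Start: {q0}
  --b--> {q0, q2}
  --b--> {q0, q1, q2}

{q0, q1, q2}


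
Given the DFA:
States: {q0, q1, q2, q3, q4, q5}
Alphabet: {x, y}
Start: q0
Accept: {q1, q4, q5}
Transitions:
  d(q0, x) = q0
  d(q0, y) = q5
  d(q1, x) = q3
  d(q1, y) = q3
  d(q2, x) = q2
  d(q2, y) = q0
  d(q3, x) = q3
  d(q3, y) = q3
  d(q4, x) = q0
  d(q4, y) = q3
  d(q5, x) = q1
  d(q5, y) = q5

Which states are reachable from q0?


BFS from q0:
  layer 0: {q0}
  layer 1: {q5}
  layer 2: {q1}
  layer 3: {q3}

{q0, q1, q3, q5}


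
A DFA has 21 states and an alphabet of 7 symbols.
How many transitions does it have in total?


Each state has exactly one transition per symbol.
21 * 7 = 147

147


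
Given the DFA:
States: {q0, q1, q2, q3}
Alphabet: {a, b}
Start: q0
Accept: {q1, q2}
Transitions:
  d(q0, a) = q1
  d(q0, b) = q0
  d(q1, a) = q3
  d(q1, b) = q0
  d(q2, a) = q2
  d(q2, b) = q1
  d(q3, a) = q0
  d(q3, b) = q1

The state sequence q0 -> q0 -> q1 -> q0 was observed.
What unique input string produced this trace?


Trace back each transition to find the symbol:
  q0 --[b]--> q0
  q0 --[a]--> q1
  q1 --[b]--> q0

"bab"


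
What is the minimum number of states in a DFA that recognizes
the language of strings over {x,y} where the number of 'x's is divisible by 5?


States track (count of 'x') mod 5.
Need 5 states: one per remainder 0..4; accept = remainder 0.

5


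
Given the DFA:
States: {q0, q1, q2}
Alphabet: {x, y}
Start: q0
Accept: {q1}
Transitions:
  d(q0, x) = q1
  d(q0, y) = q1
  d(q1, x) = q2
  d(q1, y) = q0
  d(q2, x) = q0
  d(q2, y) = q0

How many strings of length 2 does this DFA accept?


Enumerating all length-2 strings:
  "xx" -> q2 [reject]
  "xy" -> q0 [reject]
  "yx" -> q2 [reject]
  "yy" -> q0 [reject]

0 out of 4


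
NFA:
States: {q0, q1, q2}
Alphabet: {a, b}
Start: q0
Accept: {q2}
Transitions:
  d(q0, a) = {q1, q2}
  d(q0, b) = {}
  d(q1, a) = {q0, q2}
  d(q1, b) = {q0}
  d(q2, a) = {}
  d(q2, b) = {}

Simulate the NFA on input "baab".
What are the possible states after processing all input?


Start: {q0}
  --b--> {}
  --a--> {}
  --a--> {}
  --b--> {}

{} (empty set, no valid transitions)


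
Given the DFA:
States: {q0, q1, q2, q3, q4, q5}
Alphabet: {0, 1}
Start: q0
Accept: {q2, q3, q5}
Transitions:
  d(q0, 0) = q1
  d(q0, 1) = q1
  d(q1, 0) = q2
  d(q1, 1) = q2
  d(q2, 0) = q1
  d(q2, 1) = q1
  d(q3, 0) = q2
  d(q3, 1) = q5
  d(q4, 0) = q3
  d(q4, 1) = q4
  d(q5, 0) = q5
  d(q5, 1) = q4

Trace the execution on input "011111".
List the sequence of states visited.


Input: 011111
d(q0, 0) = q1
d(q1, 1) = q2
d(q2, 1) = q1
d(q1, 1) = q2
d(q2, 1) = q1
d(q1, 1) = q2


q0 -> q1 -> q2 -> q1 -> q2 -> q1 -> q2


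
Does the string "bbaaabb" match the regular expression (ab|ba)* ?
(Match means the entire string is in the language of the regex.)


|string| = 7; first = 'b'; last = 'b'

No, "bbaaabb" does not match (ab|ba)*


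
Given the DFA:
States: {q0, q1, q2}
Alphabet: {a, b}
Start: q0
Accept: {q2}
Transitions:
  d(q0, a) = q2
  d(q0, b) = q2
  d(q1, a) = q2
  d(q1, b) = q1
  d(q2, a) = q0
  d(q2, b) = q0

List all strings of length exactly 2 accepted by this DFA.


All strings of length 2: 4 total
Accepted: 0

None


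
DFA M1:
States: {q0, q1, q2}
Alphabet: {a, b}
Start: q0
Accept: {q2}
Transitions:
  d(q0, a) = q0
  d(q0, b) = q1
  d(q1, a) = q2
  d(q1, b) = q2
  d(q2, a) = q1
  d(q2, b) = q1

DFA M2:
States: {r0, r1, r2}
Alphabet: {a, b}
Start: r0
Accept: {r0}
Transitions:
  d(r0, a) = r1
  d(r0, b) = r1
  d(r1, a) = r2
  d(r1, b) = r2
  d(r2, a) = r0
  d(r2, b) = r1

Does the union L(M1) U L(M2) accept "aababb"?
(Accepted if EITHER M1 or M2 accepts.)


M1: final=q2 accepted=True
M2: final=r2 accepted=False

Yes, union accepts


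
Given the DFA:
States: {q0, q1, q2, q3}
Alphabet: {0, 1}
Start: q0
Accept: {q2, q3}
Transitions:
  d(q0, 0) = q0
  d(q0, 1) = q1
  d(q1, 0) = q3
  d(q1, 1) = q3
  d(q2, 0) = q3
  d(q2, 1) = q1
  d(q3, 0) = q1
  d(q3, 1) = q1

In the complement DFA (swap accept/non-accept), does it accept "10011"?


Trace: q0 -> q1 -> q3 -> q1 -> q3 -> q1
Final: q1
Original accept: {q2, q3}
Complement: q1 is not in original accept

Yes, complement accepts (original rejects)


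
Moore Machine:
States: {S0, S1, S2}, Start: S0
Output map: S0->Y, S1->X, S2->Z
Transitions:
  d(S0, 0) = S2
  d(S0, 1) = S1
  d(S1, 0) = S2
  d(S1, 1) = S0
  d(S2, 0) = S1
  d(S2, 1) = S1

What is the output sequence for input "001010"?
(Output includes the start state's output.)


Start: S0 (output Y)
  --0--> S2 (output Z)
  --0--> S1 (output X)
  --1--> S0 (output Y)
  --0--> S2 (output Z)
  --1--> S1 (output X)
  --0--> S2 (output Z)

"YZXYZXZ"


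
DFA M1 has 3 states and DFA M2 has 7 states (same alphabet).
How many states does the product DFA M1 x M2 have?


Product construction pairs every M1 state with every M2 state.
3 * 7 = 21

21


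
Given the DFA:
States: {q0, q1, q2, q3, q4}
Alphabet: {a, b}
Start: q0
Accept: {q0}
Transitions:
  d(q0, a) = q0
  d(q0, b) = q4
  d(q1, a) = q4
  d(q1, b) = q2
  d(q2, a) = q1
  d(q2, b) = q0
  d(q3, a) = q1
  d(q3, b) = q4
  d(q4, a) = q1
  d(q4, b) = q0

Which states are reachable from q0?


BFS from q0:
  layer 0: {q0}
  layer 1: {q4}
  layer 2: {q1}
  layer 3: {q2}

{q0, q1, q2, q4}
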